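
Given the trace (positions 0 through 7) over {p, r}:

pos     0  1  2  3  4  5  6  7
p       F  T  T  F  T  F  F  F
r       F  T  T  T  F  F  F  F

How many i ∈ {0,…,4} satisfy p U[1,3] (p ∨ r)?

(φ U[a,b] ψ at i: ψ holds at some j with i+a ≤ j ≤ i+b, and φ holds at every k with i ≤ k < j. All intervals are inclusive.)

Evaluate at each i in [0,4]:
  i=0: ✗ (lhs fails at k=0 before rhs at j=1)
  i=1: ✓ (rhs at j=2; lhs holds on [1,1])
  i=2: ✓ (rhs at j=3; lhs holds on [2,2])
  i=3: ✗ (lhs fails at k=3 before rhs at j=4)
  i=4: ✗ (no rhs in [5,7])
Positions where it holds: {1, 2} → 2.

2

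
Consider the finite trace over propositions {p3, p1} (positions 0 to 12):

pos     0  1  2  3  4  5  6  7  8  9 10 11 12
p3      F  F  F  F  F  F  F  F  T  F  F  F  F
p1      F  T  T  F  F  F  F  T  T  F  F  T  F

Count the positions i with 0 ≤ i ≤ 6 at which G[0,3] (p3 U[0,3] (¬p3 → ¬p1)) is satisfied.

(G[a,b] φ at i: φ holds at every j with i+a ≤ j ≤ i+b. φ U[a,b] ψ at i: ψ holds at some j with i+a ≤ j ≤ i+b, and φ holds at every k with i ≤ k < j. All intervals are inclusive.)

1

Evaluate at each i in [0,6]:
  i=0: ✗ (fails at j=1)
  i=1: ✗ (fails at j=1)
  i=2: ✗ (fails at j=2)
  i=3: ✓ (all of [3,6])
  i=4: ✗ (fails at j=7)
  i=5: ✗ (fails at j=7)
  i=6: ✗ (fails at j=7)
Positions where it holds: {3} → 1.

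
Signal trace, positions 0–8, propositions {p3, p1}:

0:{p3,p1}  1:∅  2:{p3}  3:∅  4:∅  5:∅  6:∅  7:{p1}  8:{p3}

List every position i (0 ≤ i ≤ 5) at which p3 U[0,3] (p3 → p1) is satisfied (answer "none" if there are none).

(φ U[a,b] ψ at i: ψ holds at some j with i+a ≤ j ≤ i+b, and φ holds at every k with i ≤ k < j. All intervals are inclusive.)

Evaluate at each i in [0,5]:
  i=0: ✓ (rhs at j=0)
  i=1: ✓ (rhs at j=1)
  i=2: ✓ (rhs at j=3; lhs holds on [2,2])
  i=3: ✓ (rhs at j=3)
  i=4: ✓ (rhs at j=4)
  i=5: ✓ (rhs at j=5)

0, 1, 2, 3, 4, 5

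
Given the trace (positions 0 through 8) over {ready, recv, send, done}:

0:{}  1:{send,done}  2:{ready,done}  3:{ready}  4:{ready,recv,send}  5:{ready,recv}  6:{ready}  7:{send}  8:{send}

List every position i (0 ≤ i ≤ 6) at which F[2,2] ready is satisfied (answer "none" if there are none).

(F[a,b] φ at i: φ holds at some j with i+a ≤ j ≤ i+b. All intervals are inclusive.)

Evaluate at each i in [0,6]:
  i=0: ✓ (witness j=2)
  i=1: ✓ (witness j=3)
  i=2: ✓ (witness j=4)
  i=3: ✓ (witness j=5)
  i=4: ✓ (witness j=6)
  i=5: ✗ (none in [7,7])
  i=6: ✗ (none in [8,8])

0, 1, 2, 3, 4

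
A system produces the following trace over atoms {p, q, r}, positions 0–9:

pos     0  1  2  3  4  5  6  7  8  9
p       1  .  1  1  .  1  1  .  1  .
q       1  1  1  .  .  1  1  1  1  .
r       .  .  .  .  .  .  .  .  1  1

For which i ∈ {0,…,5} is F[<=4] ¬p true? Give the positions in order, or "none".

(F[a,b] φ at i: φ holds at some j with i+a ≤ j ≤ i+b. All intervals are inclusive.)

Evaluate at each i in [0,5]:
  i=0: ✓ (witness j=1)
  i=1: ✓ (witness j=1)
  i=2: ✓ (witness j=4)
  i=3: ✓ (witness j=4)
  i=4: ✓ (witness j=4)
  i=5: ✓ (witness j=7)

0, 1, 2, 3, 4, 5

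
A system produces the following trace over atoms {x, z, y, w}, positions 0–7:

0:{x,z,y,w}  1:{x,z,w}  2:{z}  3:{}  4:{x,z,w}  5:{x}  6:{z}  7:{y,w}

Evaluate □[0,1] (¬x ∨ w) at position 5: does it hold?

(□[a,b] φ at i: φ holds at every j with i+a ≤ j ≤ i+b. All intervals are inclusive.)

False

Check (¬x ∨ w) at every j in [5,6]:
  j=5: false
  j=6: true
Fails at j=5 → formula fails.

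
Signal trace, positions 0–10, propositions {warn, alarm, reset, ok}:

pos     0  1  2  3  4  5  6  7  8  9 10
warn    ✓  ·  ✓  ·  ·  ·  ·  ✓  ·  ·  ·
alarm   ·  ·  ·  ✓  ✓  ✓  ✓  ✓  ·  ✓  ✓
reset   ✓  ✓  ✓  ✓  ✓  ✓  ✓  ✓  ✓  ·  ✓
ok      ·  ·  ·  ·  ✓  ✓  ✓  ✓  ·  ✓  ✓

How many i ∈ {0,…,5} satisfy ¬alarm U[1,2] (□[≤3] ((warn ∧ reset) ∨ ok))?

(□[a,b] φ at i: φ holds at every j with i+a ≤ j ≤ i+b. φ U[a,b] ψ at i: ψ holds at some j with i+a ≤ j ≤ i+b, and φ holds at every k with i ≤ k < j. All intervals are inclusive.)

0

Evaluate at each i in [0,5]:
  i=0: ✗ (no rhs in [1,2])
  i=1: ✗ (no rhs in [2,3])
  i=2: ✗ (lhs fails at k=3 before rhs at j=4)
  i=3: ✗ (lhs fails at k=3 before rhs at j=4)
  i=4: ✗ (no rhs in [5,6])
  i=5: ✗ (no rhs in [6,7])
Positions where it holds: {} → 0.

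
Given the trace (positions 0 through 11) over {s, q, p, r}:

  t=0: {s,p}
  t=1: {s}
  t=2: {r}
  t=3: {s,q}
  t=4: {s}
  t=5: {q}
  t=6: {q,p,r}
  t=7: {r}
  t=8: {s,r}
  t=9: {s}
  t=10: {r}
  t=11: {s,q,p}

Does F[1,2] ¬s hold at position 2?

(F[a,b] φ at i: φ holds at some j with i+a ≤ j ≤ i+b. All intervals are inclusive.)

Check ¬s at each j in [3,4]:
  j=3: false
  j=4: false
No position in the window satisfies it → formula fails.

Does not hold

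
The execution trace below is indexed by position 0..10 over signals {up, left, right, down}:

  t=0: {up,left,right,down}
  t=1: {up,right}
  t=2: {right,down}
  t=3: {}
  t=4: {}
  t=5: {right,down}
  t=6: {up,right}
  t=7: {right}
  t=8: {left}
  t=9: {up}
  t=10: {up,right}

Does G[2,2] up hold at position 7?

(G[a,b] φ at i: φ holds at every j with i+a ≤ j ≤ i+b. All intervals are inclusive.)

Check up at every j in [9,9]:
  j=9: true
All positions satisfy it → formula holds.

Yes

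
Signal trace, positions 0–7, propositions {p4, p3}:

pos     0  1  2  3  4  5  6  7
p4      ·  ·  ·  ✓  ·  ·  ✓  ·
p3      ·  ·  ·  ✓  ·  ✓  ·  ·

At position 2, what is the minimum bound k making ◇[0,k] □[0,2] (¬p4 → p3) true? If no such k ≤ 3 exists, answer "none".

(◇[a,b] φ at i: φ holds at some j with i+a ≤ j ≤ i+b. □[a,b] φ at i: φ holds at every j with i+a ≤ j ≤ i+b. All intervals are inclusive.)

none

Scan j = 2,3,… for □[0,2] (¬p4 → p3):
  j=2: fails
  j=3: fails
  j=4: fails
  j=5: fails
No j in [2,5] satisfies it → none.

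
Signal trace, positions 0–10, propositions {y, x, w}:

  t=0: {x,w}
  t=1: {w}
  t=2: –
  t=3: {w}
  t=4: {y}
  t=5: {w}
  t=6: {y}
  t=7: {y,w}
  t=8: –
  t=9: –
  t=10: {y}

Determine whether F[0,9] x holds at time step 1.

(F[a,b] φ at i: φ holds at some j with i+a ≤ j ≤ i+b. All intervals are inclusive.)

Does not hold

Check x at each j in [1,10]:
  j=1: false
  j=2: false
  j=3: false
  j=4: false
  j=5: false
  j=6: false
  j=7: false
  j=8: false
  j=9: false
  j=10: false
No position in the window satisfies it → formula fails.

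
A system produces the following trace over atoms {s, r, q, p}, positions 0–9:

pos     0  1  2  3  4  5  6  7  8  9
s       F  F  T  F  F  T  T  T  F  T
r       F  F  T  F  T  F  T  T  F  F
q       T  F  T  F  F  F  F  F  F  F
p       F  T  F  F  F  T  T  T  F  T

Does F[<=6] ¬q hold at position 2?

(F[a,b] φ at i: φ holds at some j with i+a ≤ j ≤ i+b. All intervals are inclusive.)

Holds

Check ¬q at each j in [2,8]:
  j=2: false
  j=3: true
  j=4: true
  j=5: true
  j=6: true
  j=7: true
  j=8: true
Found at j=3 → formula holds.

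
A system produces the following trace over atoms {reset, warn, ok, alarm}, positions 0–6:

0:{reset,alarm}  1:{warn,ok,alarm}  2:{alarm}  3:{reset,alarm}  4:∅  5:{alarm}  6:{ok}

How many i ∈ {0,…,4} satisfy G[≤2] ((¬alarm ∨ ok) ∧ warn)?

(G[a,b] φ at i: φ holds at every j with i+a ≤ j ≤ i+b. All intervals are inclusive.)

Evaluate at each i in [0,4]:
  i=0: ✗ (fails at j=0)
  i=1: ✗ (fails at j=2)
  i=2: ✗ (fails at j=2)
  i=3: ✗ (fails at j=3)
  i=4: ✗ (fails at j=4)
Positions where it holds: {} → 0.

0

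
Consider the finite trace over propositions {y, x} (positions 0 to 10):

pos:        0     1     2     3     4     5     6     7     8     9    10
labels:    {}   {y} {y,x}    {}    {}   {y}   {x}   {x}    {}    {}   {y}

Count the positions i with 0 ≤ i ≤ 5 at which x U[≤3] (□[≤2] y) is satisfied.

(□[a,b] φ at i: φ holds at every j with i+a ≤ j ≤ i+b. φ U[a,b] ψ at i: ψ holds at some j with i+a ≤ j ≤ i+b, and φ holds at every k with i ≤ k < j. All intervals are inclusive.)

0

Evaluate at each i in [0,5]:
  i=0: ✗ (no rhs in [0,3])
  i=1: ✗ (no rhs in [1,4])
  i=2: ✗ (no rhs in [2,5])
  i=3: ✗ (no rhs in [3,6])
  i=4: ✗ (no rhs in [4,7])
  i=5: ✗ (no rhs in [5,8])
Positions where it holds: {} → 0.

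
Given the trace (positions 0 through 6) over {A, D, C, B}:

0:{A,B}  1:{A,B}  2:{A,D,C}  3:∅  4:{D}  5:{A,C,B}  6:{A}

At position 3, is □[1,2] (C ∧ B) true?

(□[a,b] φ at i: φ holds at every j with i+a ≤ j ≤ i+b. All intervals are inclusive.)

Check (C ∧ B) at every j in [4,5]:
  j=4: false
  j=5: true
Fails at j=4 → formula fails.

No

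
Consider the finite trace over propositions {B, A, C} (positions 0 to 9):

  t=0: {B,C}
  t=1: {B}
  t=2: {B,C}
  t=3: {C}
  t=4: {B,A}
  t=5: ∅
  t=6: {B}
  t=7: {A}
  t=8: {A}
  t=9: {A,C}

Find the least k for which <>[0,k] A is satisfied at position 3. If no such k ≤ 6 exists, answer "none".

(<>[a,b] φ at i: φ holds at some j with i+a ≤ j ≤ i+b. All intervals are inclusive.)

Scan j = 3,4,… for A:
  j=3: fails
  j=4: holds
First hit at j=4, so smallest k = 4-3 = 1.

1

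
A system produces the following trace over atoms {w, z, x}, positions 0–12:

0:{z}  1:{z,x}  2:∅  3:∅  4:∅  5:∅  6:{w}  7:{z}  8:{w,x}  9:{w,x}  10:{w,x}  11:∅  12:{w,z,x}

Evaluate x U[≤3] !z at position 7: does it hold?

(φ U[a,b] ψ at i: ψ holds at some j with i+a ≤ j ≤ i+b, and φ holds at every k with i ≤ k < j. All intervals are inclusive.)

Need some j in [7,10] with !z, and x at every k in [7,j-1].
  j=7: !z false.
  j=8: !z holds, but x fails at k=7 → not this j.
  j=9: !z holds, but x fails at k=7 → not this j.
  j=10: !z holds, but x fails at k=7 → not this j.
No j in the window works → until fails.

No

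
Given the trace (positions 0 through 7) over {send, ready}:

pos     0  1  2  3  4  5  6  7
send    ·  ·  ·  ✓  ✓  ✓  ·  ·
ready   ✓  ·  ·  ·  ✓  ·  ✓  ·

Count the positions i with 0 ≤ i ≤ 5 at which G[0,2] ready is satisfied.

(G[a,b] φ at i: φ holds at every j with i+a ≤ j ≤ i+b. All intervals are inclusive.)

0

Evaluate at each i in [0,5]:
  i=0: ✗ (fails at j=1)
  i=1: ✗ (fails at j=1)
  i=2: ✗ (fails at j=2)
  i=3: ✗ (fails at j=3)
  i=4: ✗ (fails at j=5)
  i=5: ✗ (fails at j=5)
Positions where it holds: {} → 0.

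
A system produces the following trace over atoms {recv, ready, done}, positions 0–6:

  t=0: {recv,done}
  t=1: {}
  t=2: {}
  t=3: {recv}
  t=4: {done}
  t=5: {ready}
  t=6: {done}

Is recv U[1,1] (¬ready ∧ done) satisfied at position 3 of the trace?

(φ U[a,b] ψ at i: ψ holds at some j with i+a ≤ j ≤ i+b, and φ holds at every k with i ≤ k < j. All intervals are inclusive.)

Need some j in [4,4] with (¬ready ∧ done), and recv at every k in [3,j-1].
  j=4: (¬ready ∧ done) holds; recv holds at every k in [3,3] → satisfied.

Holds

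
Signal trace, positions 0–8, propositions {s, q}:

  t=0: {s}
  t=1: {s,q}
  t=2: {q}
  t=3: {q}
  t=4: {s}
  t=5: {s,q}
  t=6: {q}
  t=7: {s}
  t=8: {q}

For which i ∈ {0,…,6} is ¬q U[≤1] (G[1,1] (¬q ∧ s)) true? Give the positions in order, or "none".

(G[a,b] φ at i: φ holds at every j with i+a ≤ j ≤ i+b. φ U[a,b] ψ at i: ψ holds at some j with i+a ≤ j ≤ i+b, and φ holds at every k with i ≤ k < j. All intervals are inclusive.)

3, 6

Evaluate at each i in [0,6]:
  i=0: ✗ (no rhs in [0,1])
  i=1: ✗ (no rhs in [1,2])
  i=2: ✗ (lhs fails at k=2 before rhs at j=3)
  i=3: ✓ (rhs at j=3)
  i=4: ✗ (no rhs in [4,5])
  i=5: ✗ (lhs fails at k=5 before rhs at j=6)
  i=6: ✓ (rhs at j=6)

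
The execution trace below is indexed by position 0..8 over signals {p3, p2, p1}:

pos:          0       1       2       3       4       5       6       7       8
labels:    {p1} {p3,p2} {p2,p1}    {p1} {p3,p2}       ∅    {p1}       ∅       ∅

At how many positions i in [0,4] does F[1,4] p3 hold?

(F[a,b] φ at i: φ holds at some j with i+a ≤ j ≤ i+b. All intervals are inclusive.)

Evaluate at each i in [0,4]:
  i=0: ✓ (witness j=1)
  i=1: ✓ (witness j=4)
  i=2: ✓ (witness j=4)
  i=3: ✓ (witness j=4)
  i=4: ✗ (none in [5,8])
Positions where it holds: {0, 1, 2, 3} → 4.

4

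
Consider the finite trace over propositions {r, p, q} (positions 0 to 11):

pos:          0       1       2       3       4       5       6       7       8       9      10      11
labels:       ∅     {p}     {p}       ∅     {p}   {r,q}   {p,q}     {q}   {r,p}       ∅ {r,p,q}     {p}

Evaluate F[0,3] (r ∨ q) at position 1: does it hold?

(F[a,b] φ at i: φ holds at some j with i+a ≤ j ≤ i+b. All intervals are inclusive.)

Check (r ∨ q) at each j in [1,4]:
  j=1: false
  j=2: false
  j=3: false
  j=4: false
No position in the window satisfies it → formula fails.

No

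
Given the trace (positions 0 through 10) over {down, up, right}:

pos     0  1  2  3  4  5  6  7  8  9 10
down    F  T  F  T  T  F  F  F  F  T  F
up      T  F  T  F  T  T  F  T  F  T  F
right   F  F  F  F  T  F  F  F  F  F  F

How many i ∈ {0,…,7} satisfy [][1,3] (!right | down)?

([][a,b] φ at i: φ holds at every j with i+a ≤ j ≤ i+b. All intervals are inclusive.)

8

Evaluate at each i in [0,7]:
  i=0: ✓ (all of [1,3])
  i=1: ✓ (all of [2,4])
  i=2: ✓ (all of [3,5])
  i=3: ✓ (all of [4,6])
  i=4: ✓ (all of [5,7])
  i=5: ✓ (all of [6,8])
  i=6: ✓ (all of [7,9])
  i=7: ✓ (all of [8,10])
Positions where it holds: {0, 1, 2, 3, 4, 5, 6, 7} → 8.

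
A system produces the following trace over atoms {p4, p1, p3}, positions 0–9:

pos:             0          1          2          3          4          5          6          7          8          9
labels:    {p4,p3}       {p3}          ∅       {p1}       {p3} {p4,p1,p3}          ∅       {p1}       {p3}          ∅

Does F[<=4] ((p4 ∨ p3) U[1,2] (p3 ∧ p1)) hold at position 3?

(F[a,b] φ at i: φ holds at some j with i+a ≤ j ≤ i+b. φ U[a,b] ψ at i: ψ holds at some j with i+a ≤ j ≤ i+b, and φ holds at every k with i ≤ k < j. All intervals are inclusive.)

True

Check ((p4 ∨ p3) U[1,2] (p3 ∧ p1)) at each j in [3,7]:
  j=3: fails
  j=4: holds
  j=5: fails
  j=6: fails
  j=7: fails
Found at j=4 → formula holds.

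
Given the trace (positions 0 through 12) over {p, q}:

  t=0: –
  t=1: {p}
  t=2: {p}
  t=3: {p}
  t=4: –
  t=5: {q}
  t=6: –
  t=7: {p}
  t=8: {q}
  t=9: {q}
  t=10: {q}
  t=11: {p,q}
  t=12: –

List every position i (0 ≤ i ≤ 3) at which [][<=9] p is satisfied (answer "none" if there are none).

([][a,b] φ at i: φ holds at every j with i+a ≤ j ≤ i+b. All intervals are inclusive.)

Evaluate at each i in [0,3]:
  i=0: ✗ (fails at j=0)
  i=1: ✗ (fails at j=4)
  i=2: ✗ (fails at j=4)
  i=3: ✗ (fails at j=4)

none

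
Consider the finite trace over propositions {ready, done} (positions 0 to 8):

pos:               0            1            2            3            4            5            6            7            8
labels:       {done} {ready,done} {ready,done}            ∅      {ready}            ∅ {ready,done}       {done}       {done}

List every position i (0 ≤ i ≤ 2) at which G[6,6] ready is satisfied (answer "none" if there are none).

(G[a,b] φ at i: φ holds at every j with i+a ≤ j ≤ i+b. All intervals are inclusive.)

Evaluate at each i in [0,2]:
  i=0: ✓ (all of [6,6])
  i=1: ✗ (fails at j=7)
  i=2: ✗ (fails at j=8)

0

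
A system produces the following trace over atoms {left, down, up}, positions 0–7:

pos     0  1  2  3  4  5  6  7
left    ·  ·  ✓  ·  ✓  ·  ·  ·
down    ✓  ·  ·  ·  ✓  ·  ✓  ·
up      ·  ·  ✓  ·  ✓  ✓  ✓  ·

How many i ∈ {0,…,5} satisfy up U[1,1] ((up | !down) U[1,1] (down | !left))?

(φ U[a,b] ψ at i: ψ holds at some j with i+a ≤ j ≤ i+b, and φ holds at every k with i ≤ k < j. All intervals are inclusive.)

3

Evaluate at each i in [0,5]:
  i=0: ✗ (no rhs in [1,1])
  i=1: ✗ (lhs fails at k=1 before rhs at j=2)
  i=2: ✓ (rhs at j=3; lhs holds on [2,2])
  i=3: ✗ (lhs fails at k=3 before rhs at j=4)
  i=4: ✓ (rhs at j=5; lhs holds on [4,4])
  i=5: ✓ (rhs at j=6; lhs holds on [5,5])
Positions where it holds: {2, 4, 5} → 3.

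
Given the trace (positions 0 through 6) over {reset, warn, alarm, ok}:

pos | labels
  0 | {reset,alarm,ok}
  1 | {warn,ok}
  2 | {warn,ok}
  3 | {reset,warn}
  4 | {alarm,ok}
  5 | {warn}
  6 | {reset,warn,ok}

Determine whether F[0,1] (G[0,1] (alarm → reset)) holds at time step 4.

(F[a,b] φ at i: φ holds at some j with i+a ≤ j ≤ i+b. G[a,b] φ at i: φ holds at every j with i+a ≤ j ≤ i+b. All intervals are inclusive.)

Check G[0,1] (alarm → reset) at each j in [4,5]:
  j=4: fails at 4
  j=5: holds on [5,6]
Found at j=5 → formula holds.

True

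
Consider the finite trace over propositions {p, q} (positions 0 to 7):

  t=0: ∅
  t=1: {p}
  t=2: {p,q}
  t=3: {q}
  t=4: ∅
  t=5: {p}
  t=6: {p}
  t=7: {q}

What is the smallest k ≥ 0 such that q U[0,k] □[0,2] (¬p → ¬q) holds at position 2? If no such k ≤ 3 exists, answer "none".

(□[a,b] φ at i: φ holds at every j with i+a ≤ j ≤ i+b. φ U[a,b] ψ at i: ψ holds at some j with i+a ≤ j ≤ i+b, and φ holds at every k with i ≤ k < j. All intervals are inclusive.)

2

Need earliest j ≥ 2 with □[0,2] (¬p → ¬q), and q at every k in [2,j-1].
  j=2: rhs fails.
  j=3: rhs fails.
  j=4: rhs holds; lhs holds on [2,3]. k = 2.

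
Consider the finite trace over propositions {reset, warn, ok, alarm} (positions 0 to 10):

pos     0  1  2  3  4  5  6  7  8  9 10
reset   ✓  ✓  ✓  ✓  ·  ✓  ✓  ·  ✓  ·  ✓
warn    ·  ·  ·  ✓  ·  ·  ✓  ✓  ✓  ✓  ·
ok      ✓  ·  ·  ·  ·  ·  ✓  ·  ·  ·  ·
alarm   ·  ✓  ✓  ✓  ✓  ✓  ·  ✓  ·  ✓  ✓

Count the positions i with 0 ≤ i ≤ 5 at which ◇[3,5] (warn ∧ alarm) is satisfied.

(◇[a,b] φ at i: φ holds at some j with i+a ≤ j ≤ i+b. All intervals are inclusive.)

Evaluate at each i in [0,5]:
  i=0: ✓ (witness j=3)
  i=1: ✗ (none in [4,6])
  i=2: ✓ (witness j=7)
  i=3: ✓ (witness j=7)
  i=4: ✓ (witness j=7)
  i=5: ✓ (witness j=9)
Positions where it holds: {0, 2, 3, 4, 5} → 5.

5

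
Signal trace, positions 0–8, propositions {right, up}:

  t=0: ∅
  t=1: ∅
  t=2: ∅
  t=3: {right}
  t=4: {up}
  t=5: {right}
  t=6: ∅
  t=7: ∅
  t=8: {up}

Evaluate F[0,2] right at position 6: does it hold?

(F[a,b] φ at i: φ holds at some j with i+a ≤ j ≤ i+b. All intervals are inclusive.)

No

Check right at each j in [6,8]:
  j=6: false
  j=7: false
  j=8: false
No position in the window satisfies it → formula fails.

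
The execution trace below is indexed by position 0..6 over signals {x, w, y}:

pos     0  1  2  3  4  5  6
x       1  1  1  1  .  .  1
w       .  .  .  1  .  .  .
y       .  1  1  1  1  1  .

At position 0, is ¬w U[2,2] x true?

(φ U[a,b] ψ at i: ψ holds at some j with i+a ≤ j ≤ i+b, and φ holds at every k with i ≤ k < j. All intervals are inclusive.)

Need some j in [2,2] with x, and ¬w at every k in [0,j-1].
  j=2: x holds; ¬w holds at every k in [0,1] → satisfied.

Holds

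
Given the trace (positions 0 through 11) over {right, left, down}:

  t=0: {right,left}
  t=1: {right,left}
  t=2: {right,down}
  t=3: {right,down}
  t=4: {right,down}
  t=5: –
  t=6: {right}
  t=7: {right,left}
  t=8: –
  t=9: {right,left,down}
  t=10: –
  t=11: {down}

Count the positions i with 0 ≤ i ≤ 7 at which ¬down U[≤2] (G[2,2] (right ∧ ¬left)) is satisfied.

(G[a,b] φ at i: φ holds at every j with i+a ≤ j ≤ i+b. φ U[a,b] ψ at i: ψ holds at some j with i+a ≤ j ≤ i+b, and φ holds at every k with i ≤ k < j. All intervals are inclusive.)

4

Evaluate at each i in [0,7]:
  i=0: ✓ (rhs at j=0)
  i=1: ✓ (rhs at j=1)
  i=2: ✓ (rhs at j=2)
  i=3: ✗ (lhs fails at k=3 before rhs at j=4)
  i=4: ✓ (rhs at j=4)
  i=5: ✗ (no rhs in [5,7])
  i=6: ✗ (no rhs in [6,8])
  i=7: ✗ (no rhs in [7,9])
Positions where it holds: {0, 1, 2, 4} → 4.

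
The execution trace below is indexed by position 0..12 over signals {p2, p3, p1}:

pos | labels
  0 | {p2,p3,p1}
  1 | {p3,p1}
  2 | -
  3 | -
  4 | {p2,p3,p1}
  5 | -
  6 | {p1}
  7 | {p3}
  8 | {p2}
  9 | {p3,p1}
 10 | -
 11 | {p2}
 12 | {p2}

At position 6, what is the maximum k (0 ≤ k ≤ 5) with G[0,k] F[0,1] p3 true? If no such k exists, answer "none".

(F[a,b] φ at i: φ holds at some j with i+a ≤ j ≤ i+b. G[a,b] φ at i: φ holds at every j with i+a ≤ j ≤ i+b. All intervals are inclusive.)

F[0,1] p3 must hold from j=6 onward; find where it first fails.
  j=6: holds
  j=7: holds
  j=8: holds
  j=9: holds
  j=10: fails
Holds on [6,9], so largest k = 3.

3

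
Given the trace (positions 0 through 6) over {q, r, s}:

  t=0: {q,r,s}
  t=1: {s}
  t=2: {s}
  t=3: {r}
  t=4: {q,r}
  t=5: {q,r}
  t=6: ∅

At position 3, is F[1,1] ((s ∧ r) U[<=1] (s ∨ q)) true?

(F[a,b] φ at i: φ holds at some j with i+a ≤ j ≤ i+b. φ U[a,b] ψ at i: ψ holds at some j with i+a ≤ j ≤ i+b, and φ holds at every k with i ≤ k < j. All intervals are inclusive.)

Yes

Check ((s ∧ r) U[<=1] (s ∨ q)) at each j in [4,4]:
  j=4: holds
Found at j=4 → formula holds.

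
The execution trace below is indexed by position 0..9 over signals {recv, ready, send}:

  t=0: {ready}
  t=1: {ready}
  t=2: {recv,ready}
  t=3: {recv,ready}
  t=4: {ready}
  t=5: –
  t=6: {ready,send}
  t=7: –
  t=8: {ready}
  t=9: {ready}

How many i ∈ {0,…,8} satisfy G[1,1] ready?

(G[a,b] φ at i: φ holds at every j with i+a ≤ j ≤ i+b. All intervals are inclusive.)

7

Evaluate at each i in [0,8]:
  i=0: ✓ (all of [1,1])
  i=1: ✓ (all of [2,2])
  i=2: ✓ (all of [3,3])
  i=3: ✓ (all of [4,4])
  i=4: ✗ (fails at j=5)
  i=5: ✓ (all of [6,6])
  i=6: ✗ (fails at j=7)
  i=7: ✓ (all of [8,8])
  i=8: ✓ (all of [9,9])
Positions where it holds: {0, 1, 2, 3, 5, 7, 8} → 7.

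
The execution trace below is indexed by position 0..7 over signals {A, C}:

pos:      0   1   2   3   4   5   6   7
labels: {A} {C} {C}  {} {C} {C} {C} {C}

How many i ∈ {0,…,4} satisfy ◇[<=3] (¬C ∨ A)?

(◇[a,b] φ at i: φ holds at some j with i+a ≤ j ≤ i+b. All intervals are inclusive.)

Evaluate at each i in [0,4]:
  i=0: ✓ (witness j=0)
  i=1: ✓ (witness j=3)
  i=2: ✓ (witness j=3)
  i=3: ✓ (witness j=3)
  i=4: ✗ (none in [4,7])
Positions where it holds: {0, 1, 2, 3} → 4.

4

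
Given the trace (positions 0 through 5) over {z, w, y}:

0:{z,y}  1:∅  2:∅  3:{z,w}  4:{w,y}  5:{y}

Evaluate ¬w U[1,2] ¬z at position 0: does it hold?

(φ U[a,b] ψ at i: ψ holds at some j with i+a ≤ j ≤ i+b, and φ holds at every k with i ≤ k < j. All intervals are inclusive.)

Holds

Need some j in [1,2] with ¬z, and ¬w at every k in [0,j-1].
  j=1: ¬z holds; ¬w holds at every k in [0,0] → satisfied.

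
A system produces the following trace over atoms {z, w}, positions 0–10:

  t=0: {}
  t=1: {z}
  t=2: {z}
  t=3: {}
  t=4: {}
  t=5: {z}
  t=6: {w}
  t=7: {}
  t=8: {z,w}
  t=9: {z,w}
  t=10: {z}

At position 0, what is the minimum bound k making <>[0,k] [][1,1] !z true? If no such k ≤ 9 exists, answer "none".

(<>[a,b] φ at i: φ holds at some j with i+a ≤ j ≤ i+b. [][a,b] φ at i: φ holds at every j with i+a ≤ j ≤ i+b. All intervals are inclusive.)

Scan j = 0,1,… for [][1,1] !z:
  j=0: fails
  j=1: fails
  j=2: holds
First hit at j=2, so smallest k = 2-0 = 2.

2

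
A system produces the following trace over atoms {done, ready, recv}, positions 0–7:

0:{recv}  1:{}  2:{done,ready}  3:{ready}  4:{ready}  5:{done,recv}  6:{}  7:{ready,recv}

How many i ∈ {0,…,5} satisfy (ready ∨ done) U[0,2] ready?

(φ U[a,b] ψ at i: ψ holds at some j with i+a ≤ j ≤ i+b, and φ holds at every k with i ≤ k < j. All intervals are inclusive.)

3

Evaluate at each i in [0,5]:
  i=0: ✗ (lhs fails at k=0 before rhs at j=2)
  i=1: ✗ (lhs fails at k=1 before rhs at j=2)
  i=2: ✓ (rhs at j=2)
  i=3: ✓ (rhs at j=3)
  i=4: ✓ (rhs at j=4)
  i=5: ✗ (lhs fails at k=6 before rhs at j=7)
Positions where it holds: {2, 3, 4} → 3.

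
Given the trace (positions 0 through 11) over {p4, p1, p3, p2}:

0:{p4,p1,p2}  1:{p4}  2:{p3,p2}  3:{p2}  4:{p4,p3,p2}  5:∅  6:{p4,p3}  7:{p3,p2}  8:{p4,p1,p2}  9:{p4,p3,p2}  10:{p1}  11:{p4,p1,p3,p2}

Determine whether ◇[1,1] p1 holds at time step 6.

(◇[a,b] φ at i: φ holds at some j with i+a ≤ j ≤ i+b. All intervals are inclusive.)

Check p1 at each j in [7,7]:
  j=7: false
No position in the window satisfies it → formula fails.

False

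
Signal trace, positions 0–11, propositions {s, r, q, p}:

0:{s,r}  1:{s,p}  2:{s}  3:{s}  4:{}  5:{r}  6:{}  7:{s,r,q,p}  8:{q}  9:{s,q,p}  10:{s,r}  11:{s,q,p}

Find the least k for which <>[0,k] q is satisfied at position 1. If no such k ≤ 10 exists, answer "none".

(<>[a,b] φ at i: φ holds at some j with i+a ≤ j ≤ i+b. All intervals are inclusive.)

6

Scan j = 1,2,… for q:
  j=1: fails
  j=2: fails
  j=3: fails
  j=4: fails
  j=5: fails
  j=6: fails
  j=7: holds
First hit at j=7, so smallest k = 7-1 = 6.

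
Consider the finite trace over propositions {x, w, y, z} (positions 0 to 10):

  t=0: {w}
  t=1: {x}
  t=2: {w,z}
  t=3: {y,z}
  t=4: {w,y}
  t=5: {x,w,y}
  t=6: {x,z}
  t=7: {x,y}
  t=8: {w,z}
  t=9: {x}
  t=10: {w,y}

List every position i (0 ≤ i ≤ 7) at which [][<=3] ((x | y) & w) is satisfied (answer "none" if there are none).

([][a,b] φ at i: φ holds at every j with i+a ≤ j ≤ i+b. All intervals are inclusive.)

none

Evaluate at each i in [0,7]:
  i=0: ✗ (fails at j=0)
  i=1: ✗ (fails at j=1)
  i=2: ✗ (fails at j=2)
  i=3: ✗ (fails at j=3)
  i=4: ✗ (fails at j=6)
  i=5: ✗ (fails at j=6)
  i=6: ✗ (fails at j=6)
  i=7: ✗ (fails at j=7)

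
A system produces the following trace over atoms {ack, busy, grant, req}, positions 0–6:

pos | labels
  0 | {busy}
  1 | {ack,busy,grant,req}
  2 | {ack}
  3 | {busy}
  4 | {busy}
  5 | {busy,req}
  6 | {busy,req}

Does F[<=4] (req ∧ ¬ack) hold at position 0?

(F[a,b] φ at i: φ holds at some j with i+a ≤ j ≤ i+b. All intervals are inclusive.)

Check (req ∧ ¬ack) at each j in [0,4]:
  j=0: false
  j=1: false
  j=2: false
  j=3: false
  j=4: false
No position in the window satisfies it → formula fails.

Does not hold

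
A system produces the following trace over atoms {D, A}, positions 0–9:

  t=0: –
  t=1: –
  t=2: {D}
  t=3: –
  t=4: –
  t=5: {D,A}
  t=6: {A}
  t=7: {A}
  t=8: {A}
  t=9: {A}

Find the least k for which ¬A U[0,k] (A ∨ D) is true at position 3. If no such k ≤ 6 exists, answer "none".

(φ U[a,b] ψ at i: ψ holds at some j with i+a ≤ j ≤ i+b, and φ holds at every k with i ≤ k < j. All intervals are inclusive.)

Need earliest j ≥ 3 with (A ∨ D), and ¬A at every k in [3,j-1].
  j=3: rhs fails.
  j=4: rhs fails.
  j=5: rhs holds; lhs holds on [3,4]. k = 2.

2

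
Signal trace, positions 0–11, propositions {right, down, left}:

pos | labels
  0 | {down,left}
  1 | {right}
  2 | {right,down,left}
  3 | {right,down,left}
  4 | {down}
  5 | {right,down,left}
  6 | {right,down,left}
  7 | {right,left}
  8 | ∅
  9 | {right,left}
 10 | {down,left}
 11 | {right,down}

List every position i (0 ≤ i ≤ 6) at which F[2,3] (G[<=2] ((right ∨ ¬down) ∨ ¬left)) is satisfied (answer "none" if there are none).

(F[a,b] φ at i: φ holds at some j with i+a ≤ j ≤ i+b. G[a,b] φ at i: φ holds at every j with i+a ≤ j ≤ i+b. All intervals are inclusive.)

Evaluate at each i in [0,6]:
  i=0: ✓ (witness j=2)
  i=1: ✓ (witness j=3)
  i=2: ✓ (witness j=4)
  i=3: ✓ (witness j=5)
  i=4: ✓ (witness j=6)
  i=5: ✓ (witness j=7)
  i=6: ✗ (none in [8,9])

0, 1, 2, 3, 4, 5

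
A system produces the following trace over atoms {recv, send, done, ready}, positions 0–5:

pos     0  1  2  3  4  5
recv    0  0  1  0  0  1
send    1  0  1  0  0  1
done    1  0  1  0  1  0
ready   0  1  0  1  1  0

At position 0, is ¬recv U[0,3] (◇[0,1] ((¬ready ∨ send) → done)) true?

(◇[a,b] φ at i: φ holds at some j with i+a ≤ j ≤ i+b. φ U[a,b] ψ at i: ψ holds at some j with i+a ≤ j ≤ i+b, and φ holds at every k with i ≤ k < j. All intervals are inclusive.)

True

Need some j in [0,3] with ◇[0,1] ((¬ready ∨ send) → done), and ¬recv at every k in [0,j-1].
  j=0: ◇[0,1] ((¬ready ∨ send) → done) holds; no prefix to check → satisfied.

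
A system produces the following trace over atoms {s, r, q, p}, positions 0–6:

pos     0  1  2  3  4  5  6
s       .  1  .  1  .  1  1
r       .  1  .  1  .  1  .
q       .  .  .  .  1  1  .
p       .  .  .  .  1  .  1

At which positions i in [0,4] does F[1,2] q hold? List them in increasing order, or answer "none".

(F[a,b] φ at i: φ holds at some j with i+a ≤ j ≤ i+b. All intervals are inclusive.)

Evaluate at each i in [0,4]:
  i=0: ✗ (none in [1,2])
  i=1: ✗ (none in [2,3])
  i=2: ✓ (witness j=4)
  i=3: ✓ (witness j=4)
  i=4: ✓ (witness j=5)

2, 3, 4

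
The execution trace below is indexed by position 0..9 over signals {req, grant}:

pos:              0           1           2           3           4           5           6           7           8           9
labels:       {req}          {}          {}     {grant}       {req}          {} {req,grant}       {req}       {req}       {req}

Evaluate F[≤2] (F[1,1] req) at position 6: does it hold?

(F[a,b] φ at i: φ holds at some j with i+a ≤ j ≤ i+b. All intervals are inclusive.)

Check F[1,1] req at each j in [6,8]:
  j=6: holds (witness at 7)
  j=7: holds (witness at 8)
  j=8: holds (witness at 9)
Found at j=6 → formula holds.

Holds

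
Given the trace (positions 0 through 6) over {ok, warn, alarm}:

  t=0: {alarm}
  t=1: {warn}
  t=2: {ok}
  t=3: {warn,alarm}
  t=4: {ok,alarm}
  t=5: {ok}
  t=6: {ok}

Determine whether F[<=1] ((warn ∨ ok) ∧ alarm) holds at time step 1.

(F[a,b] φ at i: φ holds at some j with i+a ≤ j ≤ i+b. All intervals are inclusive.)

Check ((warn ∨ ok) ∧ alarm) at each j in [1,2]:
  j=1: false
  j=2: false
No position in the window satisfies it → formula fails.

False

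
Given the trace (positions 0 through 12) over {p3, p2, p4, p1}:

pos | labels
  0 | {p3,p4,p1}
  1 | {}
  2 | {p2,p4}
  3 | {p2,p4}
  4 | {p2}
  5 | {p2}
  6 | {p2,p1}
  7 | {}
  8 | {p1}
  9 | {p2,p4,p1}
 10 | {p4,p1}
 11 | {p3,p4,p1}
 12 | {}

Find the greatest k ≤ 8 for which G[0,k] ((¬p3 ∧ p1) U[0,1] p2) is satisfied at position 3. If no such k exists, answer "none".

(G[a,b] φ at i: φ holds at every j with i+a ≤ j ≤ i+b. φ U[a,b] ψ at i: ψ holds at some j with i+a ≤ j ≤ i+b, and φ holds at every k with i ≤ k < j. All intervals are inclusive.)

3

((¬p3 ∧ p1) U[0,1] p2) must hold from j=3 onward; find where it first fails.
  j=3: holds
  j=4: holds
  j=5: holds
  j=6: holds
  j=7: fails
Holds on [3,6], so largest k = 3.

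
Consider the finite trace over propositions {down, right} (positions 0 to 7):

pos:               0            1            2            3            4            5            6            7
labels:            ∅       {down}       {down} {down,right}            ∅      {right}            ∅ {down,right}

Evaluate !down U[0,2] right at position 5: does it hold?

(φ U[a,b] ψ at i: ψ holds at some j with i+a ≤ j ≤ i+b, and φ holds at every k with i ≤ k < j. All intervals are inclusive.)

Yes

Need some j in [5,7] with right, and !down at every k in [5,j-1].
  j=5: right holds; no prefix to check → satisfied.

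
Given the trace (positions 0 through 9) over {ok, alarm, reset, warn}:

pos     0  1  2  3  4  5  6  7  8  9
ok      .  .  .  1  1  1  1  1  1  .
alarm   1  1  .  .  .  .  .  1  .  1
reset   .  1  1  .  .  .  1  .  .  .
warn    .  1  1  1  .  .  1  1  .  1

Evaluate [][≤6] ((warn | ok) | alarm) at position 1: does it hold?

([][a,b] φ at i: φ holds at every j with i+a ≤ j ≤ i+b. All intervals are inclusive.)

Holds

Check ((warn | ok) | alarm) at every j in [1,7]:
  j=1: true
  j=2: true
  j=3: true
  j=4: true
  j=5: true
  j=6: true
  j=7: true
All positions satisfy it → formula holds.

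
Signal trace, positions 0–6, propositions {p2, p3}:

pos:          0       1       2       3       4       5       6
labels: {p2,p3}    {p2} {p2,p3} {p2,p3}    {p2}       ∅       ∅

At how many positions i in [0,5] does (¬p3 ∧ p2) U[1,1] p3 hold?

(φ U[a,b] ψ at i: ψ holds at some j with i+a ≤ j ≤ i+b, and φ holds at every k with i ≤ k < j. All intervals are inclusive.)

1

Evaluate at each i in [0,5]:
  i=0: ✗ (no rhs in [1,1])
  i=1: ✓ (rhs at j=2; lhs holds on [1,1])
  i=2: ✗ (lhs fails at k=2 before rhs at j=3)
  i=3: ✗ (no rhs in [4,4])
  i=4: ✗ (no rhs in [5,5])
  i=5: ✗ (no rhs in [6,6])
Positions where it holds: {1} → 1.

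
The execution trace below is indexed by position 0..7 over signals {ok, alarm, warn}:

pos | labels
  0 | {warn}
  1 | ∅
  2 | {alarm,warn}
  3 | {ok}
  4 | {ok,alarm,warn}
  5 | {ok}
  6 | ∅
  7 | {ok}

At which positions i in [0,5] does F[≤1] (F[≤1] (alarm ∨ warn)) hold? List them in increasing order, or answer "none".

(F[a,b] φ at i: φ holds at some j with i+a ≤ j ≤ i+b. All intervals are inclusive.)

Evaluate at each i in [0,5]:
  i=0: ✓ (witness j=0)
  i=1: ✓ (witness j=1)
  i=2: ✓ (witness j=2)
  i=3: ✓ (witness j=3)
  i=4: ✓ (witness j=4)
  i=5: ✗ (none in [5,6])

0, 1, 2, 3, 4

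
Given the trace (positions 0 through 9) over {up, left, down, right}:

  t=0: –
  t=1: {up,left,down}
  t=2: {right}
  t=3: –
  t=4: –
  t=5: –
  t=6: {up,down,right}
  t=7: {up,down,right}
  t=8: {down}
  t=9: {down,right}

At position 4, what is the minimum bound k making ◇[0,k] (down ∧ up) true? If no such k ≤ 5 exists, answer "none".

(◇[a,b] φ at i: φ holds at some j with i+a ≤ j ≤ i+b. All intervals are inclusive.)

2

Scan j = 4,5,… for (down ∧ up):
  j=4: fails
  j=5: fails
  j=6: holds
First hit at j=6, so smallest k = 6-4 = 2.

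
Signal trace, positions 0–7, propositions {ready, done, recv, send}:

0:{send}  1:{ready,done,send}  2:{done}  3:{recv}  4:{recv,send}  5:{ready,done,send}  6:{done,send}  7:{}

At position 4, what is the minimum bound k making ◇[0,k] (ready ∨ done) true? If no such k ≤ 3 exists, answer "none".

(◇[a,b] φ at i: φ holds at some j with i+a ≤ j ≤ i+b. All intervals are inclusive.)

1

Scan j = 4,5,… for (ready ∨ done):
  j=4: fails
  j=5: holds
First hit at j=5, so smallest k = 5-4 = 1.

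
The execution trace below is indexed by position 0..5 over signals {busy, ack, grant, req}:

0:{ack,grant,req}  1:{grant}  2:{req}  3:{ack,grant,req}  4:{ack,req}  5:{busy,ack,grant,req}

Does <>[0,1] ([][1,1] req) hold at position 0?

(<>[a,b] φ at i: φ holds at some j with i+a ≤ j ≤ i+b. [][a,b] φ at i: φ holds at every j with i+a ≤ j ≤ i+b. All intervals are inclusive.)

Yes

Check [][1,1] req at each j in [0,1]:
  j=0: fails at 1
  j=1: holds on [2,2]
Found at j=1 → formula holds.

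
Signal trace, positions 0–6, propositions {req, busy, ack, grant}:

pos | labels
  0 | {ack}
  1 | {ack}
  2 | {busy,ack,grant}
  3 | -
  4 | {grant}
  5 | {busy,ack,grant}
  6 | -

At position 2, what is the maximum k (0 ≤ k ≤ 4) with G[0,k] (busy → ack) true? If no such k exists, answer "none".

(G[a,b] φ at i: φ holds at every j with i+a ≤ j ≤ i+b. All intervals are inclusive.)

4

(busy → ack) must hold from j=2 onward; find where it first fails.
  j=2: holds
  j=3: holds
  j=4: holds
  j=5: holds
  j=6: holds
Holds through j=6; largest k = 4.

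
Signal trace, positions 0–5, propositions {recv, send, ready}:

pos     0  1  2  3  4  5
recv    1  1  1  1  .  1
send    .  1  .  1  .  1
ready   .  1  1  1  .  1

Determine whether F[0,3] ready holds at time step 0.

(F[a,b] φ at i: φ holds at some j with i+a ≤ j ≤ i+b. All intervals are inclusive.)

Holds

Check ready at each j in [0,3]:
  j=0: false
  j=1: true
  j=2: true
  j=3: true
Found at j=1 → formula holds.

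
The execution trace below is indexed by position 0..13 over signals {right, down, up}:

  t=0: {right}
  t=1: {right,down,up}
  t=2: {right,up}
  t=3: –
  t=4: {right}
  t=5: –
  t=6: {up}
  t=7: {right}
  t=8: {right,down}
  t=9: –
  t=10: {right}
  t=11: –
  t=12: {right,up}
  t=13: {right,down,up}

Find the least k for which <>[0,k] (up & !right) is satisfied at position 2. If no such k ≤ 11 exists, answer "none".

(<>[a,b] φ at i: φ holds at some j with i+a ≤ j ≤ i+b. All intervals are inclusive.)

4

Scan j = 2,3,… for (up & !right):
  j=2: fails
  j=3: fails
  j=4: fails
  j=5: fails
  j=6: holds
First hit at j=6, so smallest k = 6-2 = 4.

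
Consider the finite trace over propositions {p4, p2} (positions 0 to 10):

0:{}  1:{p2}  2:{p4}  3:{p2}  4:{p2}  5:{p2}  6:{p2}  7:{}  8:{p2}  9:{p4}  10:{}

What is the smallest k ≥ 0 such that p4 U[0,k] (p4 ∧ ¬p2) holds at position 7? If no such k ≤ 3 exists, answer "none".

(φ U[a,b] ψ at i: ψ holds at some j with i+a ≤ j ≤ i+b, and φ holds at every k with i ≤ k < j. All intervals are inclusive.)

none

Need earliest j ≥ 7 with (p4 ∧ ¬p2), and p4 at every k in [7,j-1].
  j=7: rhs fails.
  j=8: rhs fails.
  j=9: rhs holds but lhs fails at k=7.
  j=10: rhs fails.
No witness within the range → none.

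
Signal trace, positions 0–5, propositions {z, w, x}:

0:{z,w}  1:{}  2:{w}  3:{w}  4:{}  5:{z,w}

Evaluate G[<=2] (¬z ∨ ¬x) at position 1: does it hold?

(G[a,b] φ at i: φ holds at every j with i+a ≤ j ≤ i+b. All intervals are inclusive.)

Check (¬z ∨ ¬x) at every j in [1,3]:
  j=1: true
  j=2: true
  j=3: true
All positions satisfy it → formula holds.

True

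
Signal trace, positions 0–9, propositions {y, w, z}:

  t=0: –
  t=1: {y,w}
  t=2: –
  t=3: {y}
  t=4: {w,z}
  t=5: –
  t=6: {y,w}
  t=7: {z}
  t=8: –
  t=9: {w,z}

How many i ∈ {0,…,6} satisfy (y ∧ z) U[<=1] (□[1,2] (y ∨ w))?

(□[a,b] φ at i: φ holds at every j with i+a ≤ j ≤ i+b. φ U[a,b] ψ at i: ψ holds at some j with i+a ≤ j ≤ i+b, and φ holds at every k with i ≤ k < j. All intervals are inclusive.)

Evaluate at each i in [0,6]:
  i=0: ✗ (no rhs in [0,1])
  i=1: ✗ (lhs fails at k=1 before rhs at j=2)
  i=2: ✓ (rhs at j=2)
  i=3: ✗ (no rhs in [3,4])
  i=4: ✗ (no rhs in [4,5])
  i=5: ✗ (no rhs in [5,6])
  i=6: ✗ (no rhs in [6,7])
Positions where it holds: {2} → 1.

1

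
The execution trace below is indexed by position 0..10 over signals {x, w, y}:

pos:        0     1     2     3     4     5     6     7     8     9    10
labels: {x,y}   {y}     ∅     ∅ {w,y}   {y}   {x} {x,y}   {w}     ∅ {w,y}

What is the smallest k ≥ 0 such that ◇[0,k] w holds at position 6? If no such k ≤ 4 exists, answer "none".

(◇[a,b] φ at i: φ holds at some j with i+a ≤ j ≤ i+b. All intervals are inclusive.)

Scan j = 6,7,… for w:
  j=6: fails
  j=7: fails
  j=8: holds
First hit at j=8, so smallest k = 8-6 = 2.

2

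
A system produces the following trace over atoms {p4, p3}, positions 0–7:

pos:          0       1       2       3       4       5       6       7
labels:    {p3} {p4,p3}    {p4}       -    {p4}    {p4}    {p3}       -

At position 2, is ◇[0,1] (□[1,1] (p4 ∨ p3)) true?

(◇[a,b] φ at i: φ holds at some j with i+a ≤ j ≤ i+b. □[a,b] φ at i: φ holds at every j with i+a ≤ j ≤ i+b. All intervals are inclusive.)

Check □[1,1] (p4 ∨ p3) at each j in [2,3]:
  j=2: fails at 3
  j=3: holds on [4,4]
Found at j=3 → formula holds.

True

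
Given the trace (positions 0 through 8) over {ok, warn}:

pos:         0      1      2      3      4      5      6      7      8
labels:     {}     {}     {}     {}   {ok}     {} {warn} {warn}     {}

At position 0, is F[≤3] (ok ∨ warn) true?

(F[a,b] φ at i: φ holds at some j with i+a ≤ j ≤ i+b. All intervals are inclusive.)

Check (ok ∨ warn) at each j in [0,3]:
  j=0: false
  j=1: false
  j=2: false
  j=3: false
No position in the window satisfies it → formula fails.

No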